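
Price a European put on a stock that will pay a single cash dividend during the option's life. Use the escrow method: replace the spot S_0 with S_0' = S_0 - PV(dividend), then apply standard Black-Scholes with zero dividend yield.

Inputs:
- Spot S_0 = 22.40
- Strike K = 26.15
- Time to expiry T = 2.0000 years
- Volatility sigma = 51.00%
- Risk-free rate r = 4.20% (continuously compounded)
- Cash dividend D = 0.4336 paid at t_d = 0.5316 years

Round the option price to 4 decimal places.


PV(D) = D * exp(-r * t_d) = 0.4336 * 0.97792021 = 0.42402620
S_0' = S_0 - PV(D) = 22.4000 - 0.42402620 = 21.97597380
d1 = (ln(S_0'/K) + (r + sigma^2/2)*T) / (sigma*sqrt(T)) = 0.23598034
d2 = d1 - sigma*sqrt(T) = -0.48526857
exp(-rT) = 0.91943126
N(-d1) = 0.40672396; N(-d2) = 0.68625708
P = K * exp(-rT) * N(-d2) - S_0' * N(-d1) = 26.1500 * 0.91943126 * 0.68625708 - 21.97597380 * 0.40672396 = 7.5616

Answer: Price = 7.5616


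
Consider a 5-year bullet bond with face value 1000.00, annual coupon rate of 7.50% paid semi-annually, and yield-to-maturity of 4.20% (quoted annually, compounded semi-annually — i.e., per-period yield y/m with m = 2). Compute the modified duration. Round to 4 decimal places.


Coupon per period c = face * coupon_rate / m = 37.500000
Periods per year m = 2; per-period yield y/m = 0.021000
Number of cashflows N = 10
Cashflows (t years, CF_t, discount factor 1/(1+y/m)^(m*t), PV):
  t = 0.5000: CF_t = 37.500000, DF = 0.979432, PV = 36.728697
  t = 1.0000: CF_t = 37.500000, DF = 0.959287, PV = 35.973259
  t = 1.5000: CF_t = 37.500000, DF = 0.939556, PV = 35.233358
  t = 2.0000: CF_t = 37.500000, DF = 0.920231, PV = 34.508676
  t = 2.5000: CF_t = 37.500000, DF = 0.901304, PV = 33.798899
  t = 3.0000: CF_t = 37.500000, DF = 0.882766, PV = 33.103721
  t = 3.5000: CF_t = 37.500000, DF = 0.864609, PV = 32.422841
  t = 4.0000: CF_t = 37.500000, DF = 0.846826, PV = 31.755966
  t = 4.5000: CF_t = 37.500000, DF = 0.829408, PV = 31.102807
  t = 5.0000: CF_t = 1037.500000, DF = 0.812349, PV = 842.811950
Price P = sum_t PV_t = 1147.440176
First compute Macaulay numerator sum_t t * PV_t:
  t * PV_t at t = 0.5000: 18.364349
  t * PV_t at t = 1.0000: 35.973259
  t * PV_t at t = 1.5000: 52.850038
  t * PV_t at t = 2.0000: 69.017352
  t * PV_t at t = 2.5000: 84.497248
  t * PV_t at t = 3.0000: 99.311163
  t * PV_t at t = 3.5000: 113.479945
  t * PV_t at t = 4.0000: 127.023865
  t * PV_t at t = 4.5000: 139.962633
  t * PV_t at t = 5.0000: 4214.059748
Macaulay duration D = 4954.539600 / 1147.440176 = 4.317907
Modified duration = D / (1 + y/m) = 4.317907 / (1 + 0.021000) = 4.229096

Answer: Modified duration = 4.2291


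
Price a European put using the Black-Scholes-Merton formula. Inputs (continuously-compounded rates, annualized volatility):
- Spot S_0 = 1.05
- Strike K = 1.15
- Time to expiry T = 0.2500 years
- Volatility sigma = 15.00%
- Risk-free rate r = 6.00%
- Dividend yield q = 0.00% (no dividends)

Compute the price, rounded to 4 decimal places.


Answer: Price = 0.0895

Derivation:
d1 = (ln(S/K) + (r - q + 0.5*sigma^2) * T) / (sigma * sqrt(T)) = -0.97545704
d2 = d1 - sigma * sqrt(T) = -1.05045704
exp(-rT) = 0.98511194; exp(-qT) = 1.00000000
P = K * exp(-rT) * N(-d2) - S_0 * exp(-qT) * N(-d1)
N(-d1) = 0.83533320; N(-d2) = 0.85324598
P = 1.1500 * 0.98511194 * 0.85324598 - 1.0500 * 1.00000000 * 0.83533320 = 0.0895


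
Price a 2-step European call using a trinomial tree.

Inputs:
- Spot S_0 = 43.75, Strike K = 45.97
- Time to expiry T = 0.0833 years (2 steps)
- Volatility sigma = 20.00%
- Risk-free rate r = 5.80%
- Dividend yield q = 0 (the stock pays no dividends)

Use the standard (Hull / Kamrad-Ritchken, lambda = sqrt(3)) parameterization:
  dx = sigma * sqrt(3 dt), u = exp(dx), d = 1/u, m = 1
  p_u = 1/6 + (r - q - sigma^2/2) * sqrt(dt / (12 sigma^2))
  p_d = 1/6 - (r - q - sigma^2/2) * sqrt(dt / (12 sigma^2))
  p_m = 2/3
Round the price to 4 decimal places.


dt = T/N = 0.041650; dx = sigma*sqrt(3*dt) = 0.070697
u = exp(dx) = 1.073255; d = 1/u = 0.931745
p_u = 0.177860, p_m = 0.666667, p_d = 0.155473
Discount per step: exp(-r*dt) = 0.997587
Stock lattice S(k, j) with j the centered position index:
  k=0: S(0,+0) = 43.7500
  k=1: S(1,-1) = 40.7638; S(1,+0) = 43.7500; S(1,+1) = 46.9549
  k=2: S(2,-2) = 37.9815; S(2,-1) = 40.7638; S(2,+0) = 43.7500; S(2,+1) = 46.9549; S(2,+2) = 50.3946
Terminal payoffs V(N, j) = max(S_T - K, 0):
  V(2,-2) = 0.000000; V(2,-1) = 0.000000; V(2,+0) = 0.000000; V(2,+1) = 0.984927; V(2,+2) = 4.424633
Backward induction: V(k, j) = exp(-r*dt) * [p_u * V(k+1, j+1) + p_m * V(k+1, j) + p_d * V(k+1, j-1)]
  V(1,-1) = exp(-r*dt) * [p_u*0.000000 + p_m*0.000000 + p_d*0.000000] = 0.000000
  V(1,+0) = exp(-r*dt) * [p_u*0.984927 + p_m*0.000000 + p_d*0.000000] = 0.174757
  V(1,+1) = exp(-r*dt) * [p_u*4.424633 + p_m*0.984927 + p_d*0.000000] = 1.440102
  V(0,+0) = exp(-r*dt) * [p_u*1.440102 + p_m*0.174757 + p_d*0.000000] = 0.371742

Answer: Price = V(0,0) = 0.3717


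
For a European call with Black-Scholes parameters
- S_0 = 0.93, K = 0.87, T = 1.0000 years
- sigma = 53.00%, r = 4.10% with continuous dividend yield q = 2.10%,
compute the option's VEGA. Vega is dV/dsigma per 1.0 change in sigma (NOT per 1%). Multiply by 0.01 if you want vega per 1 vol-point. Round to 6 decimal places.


Answer: Vega = 0.331428

Derivation:
d1 = 0.4285686311; d2 = -0.1014313689
phi(d1) = 0.3639371580; exp(-qT) = 0.9792189646; exp(-rT) = 0.9598291299
Vega = S * exp(-qT) * phi(d1) * sqrt(T) = 0.9300 * 0.9792189646 * 0.3639371580 * 1.0000000000 = 0.331428


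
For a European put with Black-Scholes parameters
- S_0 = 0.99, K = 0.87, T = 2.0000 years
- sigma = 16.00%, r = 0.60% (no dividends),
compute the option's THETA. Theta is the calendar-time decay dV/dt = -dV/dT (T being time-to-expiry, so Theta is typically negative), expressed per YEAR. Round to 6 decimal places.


Answer: Theta = -0.015454

Derivation:
d1 = 0.7372106657; d2 = 0.5109364957
phi(d1) = 0.3040149759; exp(-qT) = 1.0000000000; exp(-rT) = 0.9880717129
Theta = -S*exp(-qT)*phi(d1)*sigma/(2*sqrt(T)) + r*K*exp(-rT)*N(-d2) - q*S*exp(-qT)*N(-d1)
N(-d1) = 0.2304971242; N(-d2) = 0.3046977624; sqrt(T) = 1.4142135624
Term 1 = -0.9900 * 1.0000000000 * 0.3040149759 * 0.1600 / (2 * 1.4142135624) = -0.0170257072
Term 2 = 0.0060 * 0.8700 * 0.9880717129 * 0.3046977624 = 0.0015715501
Term 3 = 0 (no dividend yield, q = 0)
Theta = -0.0170257072 + (0.0015715501) + (0.0000000000) = -0.015454


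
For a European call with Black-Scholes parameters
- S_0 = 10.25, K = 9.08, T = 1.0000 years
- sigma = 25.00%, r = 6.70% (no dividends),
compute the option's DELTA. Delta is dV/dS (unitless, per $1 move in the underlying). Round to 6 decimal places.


d1 = 0.8778140519; d2 = 0.6278140519
phi(d1) = 0.2713848681; exp(-qT) = 1.0000000000; exp(-rT) = 0.9351952013
N(d1) = 0.8099776813
Delta = exp(-qT) * N(d1) = 1.0000000000 * 0.8099776813 = 0.809978

Answer: Delta = 0.809978


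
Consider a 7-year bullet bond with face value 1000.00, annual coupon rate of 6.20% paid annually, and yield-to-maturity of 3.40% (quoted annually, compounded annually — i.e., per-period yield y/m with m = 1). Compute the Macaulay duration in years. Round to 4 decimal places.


Coupon per period c = face * coupon_rate / m = 62.000000
Periods per year m = 1; per-period yield y/m = 0.034000
Number of cashflows N = 7
Cashflows (t years, CF_t, discount factor 1/(1+y/m)^(m*t), PV):
  t = 1.0000: CF_t = 62.000000, DF = 0.967118, PV = 59.961315
  t = 2.0000: CF_t = 62.000000, DF = 0.935317, PV = 57.989667
  t = 3.0000: CF_t = 62.000000, DF = 0.904562, PV = 56.082850
  t = 4.0000: CF_t = 62.000000, DF = 0.874818, PV = 54.238733
  t = 5.0000: CF_t = 62.000000, DF = 0.846052, PV = 52.455254
  t = 6.0000: CF_t = 62.000000, DF = 0.818233, PV = 50.730420
  t = 7.0000: CF_t = 1062.000000, DF = 0.791327, PV = 840.389747
Price P = sum_t PV_t = 1171.847986
Macaulay numerator sum_t t * PV_t:
  t * PV_t at t = 1.0000: 59.961315
  t * PV_t at t = 2.0000: 115.979333
  t * PV_t at t = 3.0000: 168.248549
  t * PV_t at t = 4.0000: 216.954931
  t * PV_t at t = 5.0000: 262.276271
  t * PV_t at t = 6.0000: 304.382519
  t * PV_t at t = 7.0000: 5882.728232
Macaulay duration D = (sum_t t * PV_t) / P = 7010.531151 / 1171.847986 = 5.982458

Answer: Macaulay duration = 5.9825 years


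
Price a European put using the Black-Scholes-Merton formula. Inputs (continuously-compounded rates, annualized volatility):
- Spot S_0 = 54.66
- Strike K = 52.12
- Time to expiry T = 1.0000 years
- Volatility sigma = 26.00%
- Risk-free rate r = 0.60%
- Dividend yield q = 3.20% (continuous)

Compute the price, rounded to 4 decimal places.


Answer: Price = 4.8705

Derivation:
d1 = (ln(S/K) + (r - q + 0.5*sigma^2) * T) / (sigma * sqrt(T)) = 0.21301319
d2 = d1 - sigma * sqrt(T) = -0.04698681
exp(-rT) = 0.99401796; exp(-qT) = 0.96850658
P = K * exp(-rT) * N(-d2) - S_0 * exp(-qT) * N(-d1)
N(-d1) = 0.41565834; N(-d2) = 0.51873813
P = 52.1200 * 0.99401796 * 0.51873813 - 54.6600 * 0.96850658 * 0.41565834 = 4.8705


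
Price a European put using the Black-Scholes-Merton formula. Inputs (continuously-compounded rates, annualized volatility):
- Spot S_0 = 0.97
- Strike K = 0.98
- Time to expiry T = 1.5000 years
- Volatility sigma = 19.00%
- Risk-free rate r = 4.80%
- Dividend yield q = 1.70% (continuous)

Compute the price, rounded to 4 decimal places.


d1 = (ln(S/K) + (r - q + 0.5*sigma^2) * T) / (sigma * sqrt(T)) = 0.27210178
d2 = d1 - sigma * sqrt(T) = 0.03940026
exp(-rT) = 0.93053090; exp(-qT) = 0.97482238
P = K * exp(-rT) * N(-d2) - S_0 * exp(-qT) * N(-d1)
N(-d1) = 0.39277188; N(-d2) = 0.48428564
P = 0.9800 * 0.93053090 * 0.48428564 - 0.9700 * 0.97482238 * 0.39277188 = 0.0702

Answer: Price = 0.0702


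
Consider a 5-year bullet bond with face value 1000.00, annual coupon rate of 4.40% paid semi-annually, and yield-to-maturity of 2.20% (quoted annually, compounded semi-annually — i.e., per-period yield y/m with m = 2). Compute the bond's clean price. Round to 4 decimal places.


Answer: Price = 1103.6277

Derivation:
Coupon per period c = face * coupon_rate / m = 22.000000
Periods per year m = 2; per-period yield y/m = 0.011000
Number of cashflows N = 10
Cashflows (t years, CF_t, discount factor 1/(1+y/m)^(m*t), PV):
  t = 0.5000: CF_t = 22.000000, DF = 0.989120, PV = 21.760633
  t = 1.0000: CF_t = 22.000000, DF = 0.978358, PV = 21.523870
  t = 1.5000: CF_t = 22.000000, DF = 0.967713, PV = 21.289684
  t = 2.0000: CF_t = 22.000000, DF = 0.957184, PV = 21.058045
  t = 2.5000: CF_t = 22.000000, DF = 0.946769, PV = 20.828927
  t = 3.0000: CF_t = 22.000000, DF = 0.936468, PV = 20.602302
  t = 3.5000: CF_t = 22.000000, DF = 0.926279, PV = 20.378142
  t = 4.0000: CF_t = 22.000000, DF = 0.916201, PV = 20.156422
  t = 4.5000: CF_t = 22.000000, DF = 0.906232, PV = 19.937113
  t = 5.0000: CF_t = 1022.000000, DF = 0.896372, PV = 916.092526
Price P = sum_t PV_t = 1103.627665


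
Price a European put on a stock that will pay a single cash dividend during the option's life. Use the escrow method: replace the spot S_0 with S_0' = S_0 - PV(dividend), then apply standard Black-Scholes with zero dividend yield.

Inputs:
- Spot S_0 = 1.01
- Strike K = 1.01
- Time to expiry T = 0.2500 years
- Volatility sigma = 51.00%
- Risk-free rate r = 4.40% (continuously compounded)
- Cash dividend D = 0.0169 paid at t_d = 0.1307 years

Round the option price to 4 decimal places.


PV(D) = D * exp(-r * t_d) = 0.0169 * 0.99426570 = 0.01680309
S_0' = S_0 - PV(D) = 1.0100 - 0.01680309 = 0.99319691
d1 = (ln(S_0'/K) + (r + sigma^2/2)*T) / (sigma*sqrt(T)) = 0.10484640
d2 = d1 - sigma*sqrt(T) = -0.15015360
exp(-rT) = 0.98906028
N(-d1) = 0.45824885; N(-d2) = 0.55967828
P = K * exp(-rT) * N(-d2) - S_0' * N(-d1) = 1.0100 * 0.98906028 * 0.55967828 - 0.99319691 * 0.45824885 = 0.1040

Answer: Price = 0.1040


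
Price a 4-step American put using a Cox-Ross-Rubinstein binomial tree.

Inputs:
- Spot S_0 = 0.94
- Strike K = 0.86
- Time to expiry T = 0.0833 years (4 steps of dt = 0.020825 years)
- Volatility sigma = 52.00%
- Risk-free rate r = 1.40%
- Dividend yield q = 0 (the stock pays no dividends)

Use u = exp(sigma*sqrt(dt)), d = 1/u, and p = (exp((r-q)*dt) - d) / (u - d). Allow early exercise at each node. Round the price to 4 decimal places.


Answer: Price = V(0,0) = 0.0253

Derivation:
dt = T/N = 0.020825
u = exp(sigma*sqrt(dt)) = 1.077928; d = 1/u = 0.927706
p = (exp((r-q)*dt) - d) / (u - d) = 0.483190
Discount per step: exp(-r*dt) = 0.999708
Stock lattice S(k, i) with i counting down-moves:
  k=0: S(0,0) = 0.9400
  k=1: S(1,0) = 1.0133; S(1,1) = 0.8720
  k=2: S(2,0) = 1.0922; S(2,1) = 0.9400; S(2,2) = 0.8090
  k=3: S(3,0) = 1.1773; S(3,1) = 1.0133; S(3,2) = 0.8720; S(3,3) = 0.7505
  k=4: S(4,0) = 1.2691; S(4,1) = 1.0922; S(4,2) = 0.9400; S(4,3) = 0.8090; S(4,4) = 0.6963
Terminal payoffs V(N, i) = max(K - S_T, 0):
  V(4,0) = 0.000000; V(4,1) = 0.000000; V(4,2) = 0.000000; V(4,3) = 0.051000; V(4,4) = 0.163744
Backward induction: V(k, i) = exp(-r*dt) * [p * V(k+1, i) + (1-p) * V(k+1, i+1)]; then take max(V_cont, immediate exercise) for American.
  V(3,0) = exp(-r*dt) * [p*0.000000 + (1-p)*0.000000] = 0.000000; exercise = 0.000000; V(3,0) = max -> 0.000000
  V(3,1) = exp(-r*dt) * [p*0.000000 + (1-p)*0.000000] = 0.000000; exercise = 0.000000; V(3,1) = max -> 0.000000
  V(3,2) = exp(-r*dt) * [p*0.000000 + (1-p)*0.051000] = 0.026350; exercise = 0.000000; V(3,2) = max -> 0.026350
  V(3,3) = exp(-r*dt) * [p*0.051000 + (1-p)*0.163744] = 0.109235; exercise = 0.109486; V(3,3) = max -> 0.109486
  V(2,0) = exp(-r*dt) * [p*0.000000 + (1-p)*0.000000] = 0.000000; exercise = 0.000000; V(2,0) = max -> 0.000000
  V(2,1) = exp(-r*dt) * [p*0.000000 + (1-p)*0.026350] = 0.013614; exercise = 0.000000; V(2,1) = max -> 0.013614
  V(2,2) = exp(-r*dt) * [p*0.026350 + (1-p)*0.109486] = 0.069295; exercise = 0.051000; V(2,2) = max -> 0.069295
  V(1,0) = exp(-r*dt) * [p*0.000000 + (1-p)*0.013614] = 0.007034; exercise = 0.000000; V(1,0) = max -> 0.007034
  V(1,1) = exp(-r*dt) * [p*0.013614 + (1-p)*0.069295] = 0.042378; exercise = 0.000000; V(1,1) = max -> 0.042378
  V(0,0) = exp(-r*dt) * [p*0.007034 + (1-p)*0.042378] = 0.025293; exercise = 0.000000; V(0,0) = max -> 0.025293


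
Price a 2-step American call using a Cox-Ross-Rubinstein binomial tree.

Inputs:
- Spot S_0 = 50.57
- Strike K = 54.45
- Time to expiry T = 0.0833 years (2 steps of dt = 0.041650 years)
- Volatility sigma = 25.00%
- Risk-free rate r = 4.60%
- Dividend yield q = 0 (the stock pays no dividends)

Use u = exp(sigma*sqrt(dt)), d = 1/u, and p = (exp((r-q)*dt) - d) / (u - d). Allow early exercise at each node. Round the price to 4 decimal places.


Answer: Price = V(0,0) = 0.3961

Derivation:
dt = T/N = 0.041650
u = exp(sigma*sqrt(dt)) = 1.052345; d = 1/u = 0.950259
p = (exp((r-q)*dt) - d) / (u - d) = 0.506033
Discount per step: exp(-r*dt) = 0.998086
Stock lattice S(k, i) with i counting down-moves:
  k=0: S(0,0) = 50.5700
  k=1: S(1,0) = 53.2171; S(1,1) = 48.0546
  k=2: S(2,0) = 56.0027; S(2,1) = 50.5700; S(2,2) = 45.6643
Terminal payoffs V(N, i) = max(S_T - K, 0):
  V(2,0) = 1.552715; V(2,1) = 0.000000; V(2,2) = 0.000000
Backward induction: V(k, i) = exp(-r*dt) * [p * V(k+1, i) + (1-p) * V(k+1, i+1)]; then take max(V_cont, immediate exercise) for American.
  V(1,0) = exp(-r*dt) * [p*1.552715 + (1-p)*0.000000] = 0.784221; exercise = 0.000000; V(1,0) = max -> 0.784221
  V(1,1) = exp(-r*dt) * [p*0.000000 + (1-p)*0.000000] = 0.000000; exercise = 0.000000; V(1,1) = max -> 0.000000
  V(0,0) = exp(-r*dt) * [p*0.784221 + (1-p)*0.000000] = 0.396082; exercise = 0.000000; V(0,0) = max -> 0.396082


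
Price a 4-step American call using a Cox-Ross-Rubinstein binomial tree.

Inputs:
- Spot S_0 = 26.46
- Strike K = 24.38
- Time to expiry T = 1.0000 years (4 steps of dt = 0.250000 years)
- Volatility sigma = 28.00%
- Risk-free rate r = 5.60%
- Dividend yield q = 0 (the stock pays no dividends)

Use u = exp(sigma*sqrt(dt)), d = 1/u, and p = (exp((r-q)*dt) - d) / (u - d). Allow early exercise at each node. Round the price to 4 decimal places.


Answer: Price = V(0,0) = 4.8643

Derivation:
dt = T/N = 0.250000
u = exp(sigma*sqrt(dt)) = 1.150274; d = 1/u = 0.869358
p = (exp((r-q)*dt) - d) / (u - d) = 0.515245
Discount per step: exp(-r*dt) = 0.986098
Stock lattice S(k, i) with i counting down-moves:
  k=0: S(0,0) = 26.4600
  k=1: S(1,0) = 30.4362; S(1,1) = 23.0032
  k=2: S(2,0) = 35.0100; S(2,1) = 26.4600; S(2,2) = 19.9980
  k=3: S(3,0) = 40.2711; S(3,1) = 30.4362; S(3,2) = 23.0032; S(3,3) = 17.3855
  k=4: S(4,0) = 46.3228; S(4,1) = 35.0100; S(4,2) = 26.4600; S(4,3) = 19.9980; S(4,4) = 15.1142
Terminal payoffs V(N, i) = max(S_T - K, 0):
  V(4,0) = 21.942794; V(4,1) = 10.630015; V(4,2) = 2.080000; V(4,3) = 0.000000; V(4,4) = 0.000000
Backward induction: V(k, i) = exp(-r*dt) * [p * V(k+1, i) + (1-p) * V(k+1, i+1)]; then take max(V_cont, immediate exercise) for American.
  V(3,0) = exp(-r*dt) * [p*21.942794 + (1-p)*10.630015] = 16.230045; exercise = 15.891103; V(3,0) = max -> 16.230045
  V(3,1) = exp(-r*dt) * [p*10.630015 + (1-p)*2.080000] = 6.395187; exercise = 6.056245; V(3,1) = max -> 6.395187
  V(3,2) = exp(-r*dt) * [p*2.080000 + (1-p)*0.000000] = 1.056809; exercise = 0.000000; V(3,2) = max -> 1.056809
  V(3,3) = exp(-r*dt) * [p*0.000000 + (1-p)*0.000000] = 0.000000; exercise = 0.000000; V(3,3) = max -> 0.000000
  V(2,0) = exp(-r*dt) * [p*16.230045 + (1-p)*6.395187] = 11.303186; exercise = 10.630015; V(2,0) = max -> 11.303186
  V(2,1) = exp(-r*dt) * [p*6.395187 + (1-p)*1.056809] = 3.754447; exercise = 2.080000; V(2,1) = max -> 3.754447
  V(2,2) = exp(-r*dt) * [p*1.056809 + (1-p)*0.000000] = 0.536945; exercise = 0.000000; V(2,2) = max -> 0.536945
  V(1,0) = exp(-r*dt) * [p*11.303186 + (1-p)*3.754447] = 7.537625; exercise = 6.056245; V(1,0) = max -> 7.537625
  V(1,1) = exp(-r*dt) * [p*3.754447 + (1-p)*0.536945] = 2.164233; exercise = 0.000000; V(1,1) = max -> 2.164233
  V(0,0) = exp(-r*dt) * [p*7.537625 + (1-p)*2.164233] = 4.864266; exercise = 2.080000; V(0,0) = max -> 4.864266


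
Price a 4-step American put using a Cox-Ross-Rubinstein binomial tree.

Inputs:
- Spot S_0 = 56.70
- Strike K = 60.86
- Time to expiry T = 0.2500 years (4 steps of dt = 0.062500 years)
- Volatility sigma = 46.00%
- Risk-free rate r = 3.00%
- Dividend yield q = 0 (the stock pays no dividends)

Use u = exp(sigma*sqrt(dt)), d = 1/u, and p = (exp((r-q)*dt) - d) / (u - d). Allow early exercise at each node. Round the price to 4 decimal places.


dt = T/N = 0.062500
u = exp(sigma*sqrt(dt)) = 1.121873; d = 1/u = 0.891366
p = (exp((r-q)*dt) - d) / (u - d) = 0.479424
Discount per step: exp(-r*dt) = 0.998127
Stock lattice S(k, i) with i counting down-moves:
  k=0: S(0,0) = 56.7000
  k=1: S(1,0) = 63.6102; S(1,1) = 50.5405
  k=2: S(2,0) = 71.3626; S(2,1) = 56.7000; S(2,2) = 45.0501
  k=3: S(3,0) = 80.0598; S(3,1) = 63.6102; S(3,2) = 50.5405; S(3,3) = 40.1561
  k=4: S(4,0) = 89.8170; S(4,1) = 71.3626; S(4,2) = 56.7000; S(4,3) = 45.0501; S(4,4) = 35.7938
Terminal payoffs V(N, i) = max(K - S_T, 0):
  V(4,0) = 0.000000; V(4,1) = 0.000000; V(4,2) = 4.160000; V(4,3) = 15.809945; V(4,4) = 25.066217
Backward induction: V(k, i) = exp(-r*dt) * [p * V(k+1, i) + (1-p) * V(k+1, i+1)]; then take max(V_cont, immediate exercise) for American.
  V(3,0) = exp(-r*dt) * [p*0.000000 + (1-p)*0.000000] = 0.000000; exercise = 0.000000; V(3,0) = max -> 0.000000
  V(3,1) = exp(-r*dt) * [p*0.000000 + (1-p)*4.160000] = 2.161542; exercise = 0.000000; V(3,1) = max -> 2.161542
  V(3,2) = exp(-r*dt) * [p*4.160000 + (1-p)*15.809945] = 10.205534; exercise = 10.319540; V(3,2) = max -> 10.319540
  V(3,3) = exp(-r*dt) * [p*15.809945 + (1-p)*25.066217] = 20.589900; exercise = 20.703906; V(3,3) = max -> 20.703906
  V(2,0) = exp(-r*dt) * [p*0.000000 + (1-p)*2.161542] = 1.123140; exercise = 0.000000; V(2,0) = max -> 1.123140
  V(2,1) = exp(-r*dt) * [p*2.161542 + (1-p)*10.319540] = 6.396399; exercise = 4.160000; V(2,1) = max -> 6.396399
  V(2,2) = exp(-r*dt) * [p*10.319540 + (1-p)*20.703906] = 15.695939; exercise = 15.809945; V(2,2) = max -> 15.809945
  V(1,0) = exp(-r*dt) * [p*1.123140 + (1-p)*6.396399] = 3.861028; exercise = 0.000000; V(1,0) = max -> 3.861028
  V(1,1) = exp(-r*dt) * [p*6.396399 + (1-p)*15.809945] = 11.275708; exercise = 10.319540; V(1,1) = max -> 11.275708
  V(0,0) = exp(-r*dt) * [p*3.861028 + (1-p)*11.275708] = 7.706473; exercise = 4.160000; V(0,0) = max -> 7.706473

Answer: Price = V(0,0) = 7.7065


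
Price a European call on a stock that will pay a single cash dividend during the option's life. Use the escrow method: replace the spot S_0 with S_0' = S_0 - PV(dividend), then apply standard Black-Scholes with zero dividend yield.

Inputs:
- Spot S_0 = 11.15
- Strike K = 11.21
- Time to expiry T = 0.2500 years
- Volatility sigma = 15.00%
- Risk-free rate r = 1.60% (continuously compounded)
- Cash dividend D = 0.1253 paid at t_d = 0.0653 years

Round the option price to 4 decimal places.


PV(D) = D * exp(-r * t_d) = 0.1253 * 0.99895575 = 0.12516915
S_0' = S_0 - PV(D) = 11.1500 - 0.12516915 = 11.02483085
d1 = (ln(S_0'/K) + (r + sigma^2/2)*T) / (sigma*sqrt(T)) = -0.13124878
d2 = d1 - sigma*sqrt(T) = -0.20624878
exp(-rT) = 0.99600799
N(d1) = 0.44778925; N(d2) = 0.41829829
C = S_0' * N(d1) - K * exp(-rT) * N(d2) = 11.02483085 * 0.44778925 - 11.2100 * 0.99600799 * 0.41829829 = 0.2664

Answer: Price = 0.2664


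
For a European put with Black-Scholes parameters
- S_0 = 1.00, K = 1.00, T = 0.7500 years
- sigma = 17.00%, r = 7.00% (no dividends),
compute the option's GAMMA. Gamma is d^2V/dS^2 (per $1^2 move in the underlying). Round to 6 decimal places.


d1 = 0.4302108550; d2 = 0.2829865364
phi(d1) = 0.3636806167; exp(-qT) = 1.0000000000; exp(-rT) = 0.9488543211
Gamma = exp(-qT) * phi(d1) / (S * sigma * sqrt(T)) = 1.0000000000 * 0.3636806167 / (1.0000 * 0.1700 * 0.8660254038) = 2.470248

Answer: Gamma = 2.470248


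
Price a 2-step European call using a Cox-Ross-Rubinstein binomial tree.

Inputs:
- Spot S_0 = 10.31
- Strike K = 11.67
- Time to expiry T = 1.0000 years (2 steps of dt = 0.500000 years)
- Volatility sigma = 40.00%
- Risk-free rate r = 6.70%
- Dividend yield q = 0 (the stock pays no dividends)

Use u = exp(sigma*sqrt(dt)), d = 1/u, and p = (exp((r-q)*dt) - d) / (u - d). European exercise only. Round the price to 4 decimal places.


dt = T/N = 0.500000
u = exp(sigma*sqrt(dt)) = 1.326896; d = 1/u = 0.753638
p = (exp((r-q)*dt) - d) / (u - d) = 0.489185
Discount per step: exp(-r*dt) = 0.967055
Stock lattice S(k, i) with i counting down-moves:
  k=0: S(0,0) = 10.3100
  k=1: S(1,0) = 13.6803; S(1,1) = 7.7700
  k=2: S(2,0) = 18.1523; S(2,1) = 10.3100; S(2,2) = 5.8558
Terminal payoffs V(N, i) = max(S_T - K, 0):
  V(2,0) = 6.482344; V(2,1) = 0.000000; V(2,2) = 0.000000
Backward induction: V(k, i) = exp(-r*dt) * [p * V(k+1, i) + (1-p) * V(k+1, i+1)].
  V(1,0) = exp(-r*dt) * [p*6.482344 + (1-p)*0.000000] = 3.066593
  V(1,1) = exp(-r*dt) * [p*0.000000 + (1-p)*0.000000] = 0.000000
  V(0,0) = exp(-r*dt) * [p*3.066593 + (1-p)*0.000000] = 1.450709

Answer: Price = V(0,0) = 1.4507


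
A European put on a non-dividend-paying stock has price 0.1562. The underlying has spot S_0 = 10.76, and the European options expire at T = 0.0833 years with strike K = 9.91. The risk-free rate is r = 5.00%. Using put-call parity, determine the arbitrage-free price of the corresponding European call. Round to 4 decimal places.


Answer: Call price = 1.0474

Derivation:
Put-call parity: C - P = S_0 * exp(-qT) - K * exp(-rT).
S_0 * exp(-qT) = 10.7600 * 1.00000000 = 10.76000000
K * exp(-rT) = 9.9100 * 0.99584366 = 9.86881069
C = P + S*exp(-qT) - K*exp(-rT)
C = 0.1562 + 10.76000000 - 9.86881069 = 1.0474


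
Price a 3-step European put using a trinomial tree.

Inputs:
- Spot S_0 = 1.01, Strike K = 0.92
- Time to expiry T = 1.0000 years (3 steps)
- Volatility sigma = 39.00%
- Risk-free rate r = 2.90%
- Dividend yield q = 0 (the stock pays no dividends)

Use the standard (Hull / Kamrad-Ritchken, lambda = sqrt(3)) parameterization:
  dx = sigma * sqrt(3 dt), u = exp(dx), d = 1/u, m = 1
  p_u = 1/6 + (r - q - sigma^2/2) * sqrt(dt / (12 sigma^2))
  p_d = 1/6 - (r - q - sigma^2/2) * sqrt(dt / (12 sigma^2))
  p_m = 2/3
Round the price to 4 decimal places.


Answer: Price = V(0,0) = 0.0955

Derivation:
dt = T/N = 0.333333; dx = sigma*sqrt(3*dt) = 0.390000
u = exp(dx) = 1.476981; d = 1/u = 0.677057
p_u = 0.146560, p_m = 0.666667, p_d = 0.186774
Discount per step: exp(-r*dt) = 0.990380
Stock lattice S(k, j) with j the centered position index:
  k=0: S(0,+0) = 1.0100
  k=1: S(1,-1) = 0.6838; S(1,+0) = 1.0100; S(1,+1) = 1.4918
  k=2: S(2,-2) = 0.4630; S(2,-1) = 0.6838; S(2,+0) = 1.0100; S(2,+1) = 1.4918; S(2,+2) = 2.2033
  k=3: S(3,-3) = 0.3135; S(3,-2) = 0.4630; S(3,-1) = 0.6838; S(3,+0) = 1.0100; S(3,+1) = 1.4918; S(3,+2) = 2.2033; S(3,+3) = 3.2542
Terminal payoffs V(N, j) = max(K - S_T, 0):
  V(3,-3) = 0.606529; V(3,-2) = 0.457010; V(3,-1) = 0.236173; V(3,+0) = 0.000000; V(3,+1) = 0.000000; V(3,+2) = 0.000000; V(3,+3) = 0.000000
Backward induction: V(k, j) = exp(-r*dt) * [p_u * V(k+1, j+1) + p_m * V(k+1, j) + p_d * V(k+1, j-1)]
  V(2,-2) = exp(-r*dt) * [p_u*0.236173 + p_m*0.457010 + p_d*0.606529] = 0.448217
  V(2,-1) = exp(-r*dt) * [p_u*0.000000 + p_m*0.236173 + p_d*0.457010] = 0.240470
  V(2,+0) = exp(-r*dt) * [p_u*0.000000 + p_m*0.000000 + p_d*0.236173] = 0.043686
  V(2,+1) = exp(-r*dt) * [p_u*0.000000 + p_m*0.000000 + p_d*0.000000] = 0.000000
  V(2,+2) = exp(-r*dt) * [p_u*0.000000 + p_m*0.000000 + p_d*0.000000] = 0.000000
  V(1,-1) = exp(-r*dt) * [p_u*0.043686 + p_m*0.240470 + p_d*0.448217] = 0.248022
  V(1,+0) = exp(-r*dt) * [p_u*0.000000 + p_m*0.043686 + p_d*0.240470] = 0.073325
  V(1,+1) = exp(-r*dt) * [p_u*0.000000 + p_m*0.000000 + p_d*0.043686] = 0.008081
  V(0,+0) = exp(-r*dt) * [p_u*0.008081 + p_m*0.073325 + p_d*0.248022] = 0.095465


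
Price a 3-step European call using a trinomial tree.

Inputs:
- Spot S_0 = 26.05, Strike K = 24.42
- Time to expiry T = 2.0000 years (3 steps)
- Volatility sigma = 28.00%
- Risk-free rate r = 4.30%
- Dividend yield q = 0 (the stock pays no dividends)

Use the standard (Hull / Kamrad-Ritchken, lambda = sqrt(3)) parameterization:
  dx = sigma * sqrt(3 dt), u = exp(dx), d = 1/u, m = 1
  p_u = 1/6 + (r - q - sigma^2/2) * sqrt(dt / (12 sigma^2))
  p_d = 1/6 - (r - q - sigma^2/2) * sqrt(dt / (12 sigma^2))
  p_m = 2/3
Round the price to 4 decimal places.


Answer: Price = V(0,0) = 5.7905

Derivation:
dt = T/N = 0.666667; dx = sigma*sqrt(3*dt) = 0.395980
u = exp(dx) = 1.485839; d = 1/u = 0.673020
p_u = 0.169865, p_m = 0.666667, p_d = 0.163468
Discount per step: exp(-r*dt) = 0.971740
Stock lattice S(k, j) with j the centered position index:
  k=0: S(0,+0) = 26.0500
  k=1: S(1,-1) = 17.5322; S(1,+0) = 26.0500; S(1,+1) = 38.7061
  k=2: S(2,-2) = 11.7995; S(2,-1) = 17.5322; S(2,+0) = 26.0500; S(2,+1) = 38.7061; S(2,+2) = 57.5111
  k=3: S(3,-3) = 7.9413; S(3,-2) = 11.7995; S(3,-1) = 17.5322; S(3,+0) = 26.0500; S(3,+1) = 38.7061; S(3,+2) = 57.5111; S(3,+3) = 85.4522
Terminal payoffs V(N, j) = max(S_T - K, 0):
  V(3,-3) = 0.000000; V(3,-2) = 0.000000; V(3,-1) = 0.000000; V(3,+0) = 1.630000; V(3,+1) = 14.286114; V(3,+2) = 33.091065; V(3,+3) = 61.032200
Backward induction: V(k, j) = exp(-r*dt) * [p_u * V(k+1, j+1) + p_m * V(k+1, j) + p_d * V(k+1, j-1)]
  V(2,-2) = exp(-r*dt) * [p_u*0.000000 + p_m*0.000000 + p_d*0.000000] = 0.000000
  V(2,-1) = exp(-r*dt) * [p_u*1.630000 + p_m*0.000000 + p_d*0.000000] = 0.269056
  V(2,+0) = exp(-r*dt) * [p_u*14.286114 + p_m*1.630000 + p_d*0.000000] = 3.414097
  V(2,+1) = exp(-r*dt) * [p_u*33.091065 + p_m*14.286114 + p_d*1.630000] = 14.976033
  V(2,+2) = exp(-r*dt) * [p_u*61.032200 + p_m*33.091065 + p_d*14.286114] = 33.780895
  V(1,-1) = exp(-r*dt) * [p_u*3.414097 + p_m*0.269056 + p_d*0.000000] = 0.737850
  V(1,+0) = exp(-r*dt) * [p_u*14.976033 + p_m*3.414097 + p_d*0.269056] = 4.726504
  V(1,+1) = exp(-r*dt) * [p_u*33.780895 + p_m*14.976033 + p_d*3.414097] = 15.820248
  V(0,+0) = exp(-r*dt) * [p_u*15.820248 + p_m*4.726504 + p_d*0.737850] = 5.790534


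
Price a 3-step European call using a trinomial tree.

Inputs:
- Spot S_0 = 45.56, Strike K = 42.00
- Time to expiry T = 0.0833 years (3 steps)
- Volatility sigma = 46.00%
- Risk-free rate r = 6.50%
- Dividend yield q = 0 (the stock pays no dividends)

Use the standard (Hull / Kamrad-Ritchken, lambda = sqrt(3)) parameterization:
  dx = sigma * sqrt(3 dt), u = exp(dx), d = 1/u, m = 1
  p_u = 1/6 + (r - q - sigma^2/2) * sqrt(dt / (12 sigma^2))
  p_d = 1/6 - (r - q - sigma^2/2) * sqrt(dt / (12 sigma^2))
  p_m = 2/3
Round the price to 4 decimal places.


Answer: Price = V(0,0) = 4.7608

Derivation:
dt = T/N = 0.027767; dx = sigma*sqrt(3*dt) = 0.132764
u = exp(dx) = 1.141980; d = 1/u = 0.875672
p_u = 0.162400, p_m = 0.666667, p_d = 0.170933
Discount per step: exp(-r*dt) = 0.998197
Stock lattice S(k, j) with j the centered position index:
  k=0: S(0,+0) = 45.5600
  k=1: S(1,-1) = 39.8956; S(1,+0) = 45.5600; S(1,+1) = 52.0286
  k=2: S(2,-2) = 34.9355; S(2,-1) = 39.8956; S(2,+0) = 45.5600; S(2,+1) = 52.0286; S(2,+2) = 59.4157
  k=3: S(3,-3) = 30.5920; S(3,-2) = 34.9355; S(3,-1) = 39.8956; S(3,+0) = 45.5600; S(3,+1) = 52.0286; S(3,+2) = 59.4157; S(3,+3) = 67.8515
Terminal payoffs V(N, j) = max(S_T - K, 0):
  V(3,-3) = 0.000000; V(3,-2) = 0.000000; V(3,-1) = 0.000000; V(3,+0) = 3.560000; V(3,+1) = 10.028630; V(3,+2) = 17.415679; V(3,+3) = 25.851544
Backward induction: V(k, j) = exp(-r*dt) * [p_u * V(k+1, j+1) + p_m * V(k+1, j) + p_d * V(k+1, j-1)]
  V(2,-2) = exp(-r*dt) * [p_u*0.000000 + p_m*0.000000 + p_d*0.000000] = 0.000000
  V(2,-1) = exp(-r*dt) * [p_u*3.560000 + p_m*0.000000 + p_d*0.000000] = 0.577102
  V(2,+0) = exp(-r*dt) * [p_u*10.028630 + p_m*3.560000 + p_d*0.000000] = 3.994768
  V(2,+1) = exp(-r*dt) * [p_u*17.415679 + p_m*10.028630 + p_d*3.560000] = 10.104331
  V(2,+2) = exp(-r*dt) * [p_u*25.851544 + p_m*17.415679 + p_d*10.028630] = 17.491375
  V(1,-1) = exp(-r*dt) * [p_u*3.994768 + p_m*0.577102 + p_d*0.000000] = 1.031622
  V(1,+0) = exp(-r*dt) * [p_u*10.104331 + p_m*3.994768 + p_d*0.577102] = 4.394830
  V(1,+1) = exp(-r*dt) * [p_u*17.491375 + p_m*10.104331 + p_d*3.994768] = 10.241161
  V(0,+0) = exp(-r*dt) * [p_u*10.241161 + p_m*4.394830 + p_d*1.031622] = 4.760791


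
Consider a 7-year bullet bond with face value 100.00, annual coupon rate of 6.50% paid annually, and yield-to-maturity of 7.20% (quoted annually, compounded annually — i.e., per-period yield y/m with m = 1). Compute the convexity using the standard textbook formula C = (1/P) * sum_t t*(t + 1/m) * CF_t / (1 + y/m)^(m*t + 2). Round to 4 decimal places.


Answer: Convexity = 37.8914

Derivation:
Coupon per period c = face * coupon_rate / m = 6.500000
Periods per year m = 1; per-period yield y/m = 0.072000
Number of cashflows N = 7
Cashflows (t years, CF_t, discount factor 1/(1+y/m)^(m*t), PV):
  t = 1.0000: CF_t = 6.500000, DF = 0.932836, PV = 6.063433
  t = 2.0000: CF_t = 6.500000, DF = 0.870183, PV = 5.656187
  t = 3.0000: CF_t = 6.500000, DF = 0.811738, PV = 5.276294
  t = 4.0000: CF_t = 6.500000, DF = 0.757218, PV = 4.921916
  t = 5.0000: CF_t = 6.500000, DF = 0.706360, PV = 4.591340
  t = 6.0000: CF_t = 6.500000, DF = 0.658918, PV = 4.282966
  t = 7.0000: CF_t = 106.500000, DF = 0.614662, PV = 65.461524
Price P = sum_t PV_t = 96.253660
Convexity numerator sum_t t*(t + 1/m) * CF_t / (1+y/m)^(m*t + 2):
  t = 1.0000: term = 10.552588
  t = 2.0000: term = 29.531497
  t = 3.0000: term = 55.096077
  t = 4.0000: term = 85.659323
  t = 5.0000: term = 119.859128
  t = 6.0000: term = 156.532443
  t = 7.0000: term = 3189.955073
Convexity = (1/P) * sum = 3647.186130 / 96.253660 = 37.891402


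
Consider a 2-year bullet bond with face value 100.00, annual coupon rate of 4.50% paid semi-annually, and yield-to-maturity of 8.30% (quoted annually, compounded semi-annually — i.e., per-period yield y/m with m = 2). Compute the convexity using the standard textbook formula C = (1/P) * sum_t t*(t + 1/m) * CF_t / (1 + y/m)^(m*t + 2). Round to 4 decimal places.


Answer: Convexity = 4.4019

Derivation:
Coupon per period c = face * coupon_rate / m = 2.250000
Periods per year m = 2; per-period yield y/m = 0.041500
Number of cashflows N = 4
Cashflows (t years, CF_t, discount factor 1/(1+y/m)^(m*t), PV):
  t = 0.5000: CF_t = 2.250000, DF = 0.960154, PV = 2.160346
  t = 1.0000: CF_t = 2.250000, DF = 0.921895, PV = 2.074264
  t = 1.5000: CF_t = 2.250000, DF = 0.885161, PV = 1.991612
  t = 2.0000: CF_t = 102.250000, DF = 0.849890, PV = 86.901289
Price P = sum_t PV_t = 93.127510
Convexity numerator sum_t t*(t + 1/m) * CF_t / (1+y/m)^(m*t + 2):
  t = 0.5000: term = 0.995806
  t = 1.0000: term = 2.868380
  t = 1.5000: term = 5.508171
  t = 2.0000: term = 400.569313
Convexity = (1/P) * sum = 409.941669 / 93.127510 = 4.401940


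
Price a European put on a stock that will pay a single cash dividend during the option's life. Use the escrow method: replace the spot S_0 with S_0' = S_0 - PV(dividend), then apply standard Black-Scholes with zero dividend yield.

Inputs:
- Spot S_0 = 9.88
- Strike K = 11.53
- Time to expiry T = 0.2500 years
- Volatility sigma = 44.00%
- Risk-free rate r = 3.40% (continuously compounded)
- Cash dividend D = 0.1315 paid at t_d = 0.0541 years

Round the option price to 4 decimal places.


PV(D) = D * exp(-r * t_d) = 0.1315 * 0.99816229 = 0.13125834
S_0' = S_0 - PV(D) = 9.8800 - 0.13125834 = 9.74874166
d1 = (ln(S_0'/K) + (r + sigma^2/2)*T) / (sigma*sqrt(T)) = -0.61415508
d2 = d1 - sigma*sqrt(T) = -0.83415508
exp(-rT) = 0.99153602
N(-d1) = 0.73044357; N(-d2) = 0.79790320
P = K * exp(-rT) * N(-d2) - S_0' * N(-d1) = 11.5300 * 0.99153602 * 0.79790320 - 9.74874166 * 0.73044357 = 2.0011

Answer: Price = 2.0011


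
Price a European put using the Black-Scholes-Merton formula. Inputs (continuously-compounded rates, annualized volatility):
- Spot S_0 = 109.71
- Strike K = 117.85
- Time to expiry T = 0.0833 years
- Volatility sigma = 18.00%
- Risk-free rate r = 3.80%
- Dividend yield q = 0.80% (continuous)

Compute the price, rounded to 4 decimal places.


Answer: Price = 8.0926

Derivation:
d1 = (ln(S/K) + (r - q + 0.5*sigma^2) * T) / (sigma * sqrt(T)) = -1.30360297
d2 = d1 - sigma * sqrt(T) = -1.35555410
exp(-rT) = 0.99683960; exp(-qT) = 0.99933382
P = K * exp(-rT) * N(-d2) - S_0 * exp(-qT) * N(-d1)
N(-d1) = 0.90381551; N(-d2) = 0.91237946
P = 117.8500 * 0.99683960 * 0.91237946 - 109.7100 * 0.99933382 * 0.90381551 = 8.0926


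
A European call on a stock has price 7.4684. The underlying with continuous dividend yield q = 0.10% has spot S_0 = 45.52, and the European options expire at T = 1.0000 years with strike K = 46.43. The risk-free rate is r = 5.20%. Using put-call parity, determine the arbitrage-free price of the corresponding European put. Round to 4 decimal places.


Put-call parity: C - P = S_0 * exp(-qT) - K * exp(-rT).
S_0 * exp(-qT) = 45.5200 * 0.99900050 = 45.47450275
K * exp(-rT) = 46.4300 * 0.94932887 = 44.07733929
P = C - S*exp(-qT) + K*exp(-rT)
P = 7.4684 - 45.47450275 + 44.07733929 = 6.0712

Answer: Put price = 6.0712


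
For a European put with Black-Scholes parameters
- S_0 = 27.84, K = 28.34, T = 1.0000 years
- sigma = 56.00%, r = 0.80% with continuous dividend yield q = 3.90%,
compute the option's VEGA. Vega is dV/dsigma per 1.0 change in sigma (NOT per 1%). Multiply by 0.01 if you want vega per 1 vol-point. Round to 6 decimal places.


d1 = 0.1928564307; d2 = -0.3671435693
phi(d1) = 0.3915917897; exp(-qT) = 0.9617507091; exp(-rT) = 0.9920319148
Vega = S * exp(-qT) * phi(d1) * sqrt(T) = 27.8400 * 0.9617507091 * 0.3915917897 * 1.0000000000 = 10.484925

Answer: Vega = 10.484925


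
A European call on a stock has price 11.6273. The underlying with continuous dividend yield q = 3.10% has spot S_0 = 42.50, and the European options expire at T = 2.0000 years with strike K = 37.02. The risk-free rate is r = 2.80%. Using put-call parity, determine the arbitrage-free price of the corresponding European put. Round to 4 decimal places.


Answer: Put price = 6.6861

Derivation:
Put-call parity: C - P = S_0 * exp(-qT) - K * exp(-rT).
S_0 * exp(-qT) = 42.5000 * 0.93988289 = 39.94502269
K * exp(-rT) = 37.0200 * 0.94553914 = 35.00385881
P = C - S*exp(-qT) + K*exp(-rT)
P = 11.6273 - 39.94502269 + 35.00385881 = 6.6861


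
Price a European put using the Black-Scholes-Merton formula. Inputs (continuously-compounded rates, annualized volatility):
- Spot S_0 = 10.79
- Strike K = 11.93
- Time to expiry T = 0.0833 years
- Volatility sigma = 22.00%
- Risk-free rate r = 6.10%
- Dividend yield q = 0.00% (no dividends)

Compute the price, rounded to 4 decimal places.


Answer: Price = 1.1005

Derivation:
d1 = (ln(S/K) + (r - q + 0.5*sigma^2) * T) / (sigma * sqrt(T)) = -1.47000680
d2 = d1 - sigma * sqrt(T) = -1.53350263
exp(-rT) = 0.99493159; exp(-qT) = 1.00000000
P = K * exp(-rT) * N(-d2) - S_0 * exp(-qT) * N(-d1)
N(-d1) = 0.92922004; N(-d2) = 0.93742397
P = 11.9300 * 0.99493159 * 0.93742397 - 10.7900 * 1.00000000 * 0.92922004 = 1.1005


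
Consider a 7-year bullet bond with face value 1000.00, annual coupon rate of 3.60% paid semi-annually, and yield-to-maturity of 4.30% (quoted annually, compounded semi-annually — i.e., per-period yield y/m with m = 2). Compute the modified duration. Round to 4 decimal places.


Answer: Modified duration = 6.0986

Derivation:
Coupon per period c = face * coupon_rate / m = 18.000000
Periods per year m = 2; per-period yield y/m = 0.021500
Number of cashflows N = 14
Cashflows (t years, CF_t, discount factor 1/(1+y/m)^(m*t), PV):
  t = 0.5000: CF_t = 18.000000, DF = 0.978953, PV = 17.621145
  t = 1.0000: CF_t = 18.000000, DF = 0.958348, PV = 17.250265
  t = 1.5000: CF_t = 18.000000, DF = 0.938177, PV = 16.887190
  t = 2.0000: CF_t = 18.000000, DF = 0.918431, PV = 16.531757
  t = 2.5000: CF_t = 18.000000, DF = 0.899100, PV = 16.183805
  t = 3.0000: CF_t = 18.000000, DF = 0.880177, PV = 15.843177
  t = 3.5000: CF_t = 18.000000, DF = 0.861651, PV = 15.509718
  t = 4.0000: CF_t = 18.000000, DF = 0.843515, PV = 15.183278
  t = 4.5000: CF_t = 18.000000, DF = 0.825762, PV = 14.863708
  t = 5.0000: CF_t = 18.000000, DF = 0.808381, PV = 14.550864
  t = 5.5000: CF_t = 18.000000, DF = 0.791367, PV = 14.244605
  t = 6.0000: CF_t = 18.000000, DF = 0.774711, PV = 13.944792
  t = 6.5000: CF_t = 18.000000, DF = 0.758405, PV = 13.651290
  t = 7.0000: CF_t = 1018.000000, DF = 0.742442, PV = 755.806434
Price P = sum_t PV_t = 958.072030
First compute Macaulay numerator sum_t t * PV_t:
  t * PV_t at t = 0.5000: 8.810573
  t * PV_t at t = 1.0000: 17.250265
  t * PV_t at t = 1.5000: 25.330785
  t * PV_t at t = 2.0000: 33.063515
  t * PV_t at t = 2.5000: 40.459514
  t * PV_t at t = 3.0000: 47.529532
  t * PV_t at t = 3.5000: 54.284014
  t * PV_t at t = 4.0000: 60.733111
  t * PV_t at t = 4.5000: 66.886686
  t * PV_t at t = 5.0000: 72.754322
  t * PV_t at t = 5.5000: 78.345330
  t * PV_t at t = 6.0000: 83.668754
  t * PV_t at t = 6.5000: 88.733383
  t * PV_t at t = 7.0000: 5290.645036
Macaulay duration D = 5968.494819 / 958.072030 = 6.229693
Modified duration = D / (1 + y/m) = 6.229693 / (1 + 0.021500) = 6.098574


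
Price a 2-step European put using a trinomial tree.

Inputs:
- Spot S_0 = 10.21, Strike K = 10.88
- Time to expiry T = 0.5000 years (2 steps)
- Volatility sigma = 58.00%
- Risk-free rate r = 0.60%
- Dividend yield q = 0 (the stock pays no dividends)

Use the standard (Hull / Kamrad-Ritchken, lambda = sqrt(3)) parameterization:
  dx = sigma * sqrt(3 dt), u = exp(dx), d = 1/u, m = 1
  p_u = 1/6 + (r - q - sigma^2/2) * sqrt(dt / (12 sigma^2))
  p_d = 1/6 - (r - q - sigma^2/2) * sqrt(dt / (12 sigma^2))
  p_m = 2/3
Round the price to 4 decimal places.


Answer: Price = V(0,0) = 1.9309

Derivation:
dt = T/N = 0.250000; dx = sigma*sqrt(3*dt) = 0.502295
u = exp(dx) = 1.652509; d = 1/u = 0.605140
p_u = 0.126302, p_m = 0.666667, p_d = 0.207031
Discount per step: exp(-r*dt) = 0.998501
Stock lattice S(k, j) with j the centered position index:
  k=0: S(0,+0) = 10.2100
  k=1: S(1,-1) = 6.1785; S(1,+0) = 10.2100; S(1,+1) = 16.8721
  k=2: S(2,-2) = 3.7389; S(2,-1) = 6.1785; S(2,+0) = 10.2100; S(2,+1) = 16.8721; S(2,+2) = 27.8813
Terminal payoffs V(N, j) = max(K - S_T, 0):
  V(2,-2) = 7.141150; V(2,-1) = 4.701516; V(2,+0) = 0.670000; V(2,+1) = 0.000000; V(2,+2) = 0.000000
Backward induction: V(k, j) = exp(-r*dt) * [p_u * V(k+1, j+1) + p_m * V(k+1, j) + p_d * V(k+1, j-1)]
  V(1,-1) = exp(-r*dt) * [p_u*0.670000 + p_m*4.701516 + p_d*7.141150] = 4.690368
  V(1,+0) = exp(-r*dt) * [p_u*0.000000 + p_m*0.670000 + p_d*4.701516] = 1.417900
  V(1,+1) = exp(-r*dt) * [p_u*0.000000 + p_m*0.000000 + p_d*0.670000] = 0.138503
  V(0,+0) = exp(-r*dt) * [p_u*0.138503 + p_m*1.417900 + p_d*4.690368] = 1.930915
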